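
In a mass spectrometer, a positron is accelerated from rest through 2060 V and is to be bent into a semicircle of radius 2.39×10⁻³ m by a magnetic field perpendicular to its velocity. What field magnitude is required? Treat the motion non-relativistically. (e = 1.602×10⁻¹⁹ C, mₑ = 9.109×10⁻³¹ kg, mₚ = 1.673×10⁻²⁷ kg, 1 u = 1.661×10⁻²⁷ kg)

B ≈ 0.0640 T

v = √(2|q|V/m) = √(2·1.602×10⁻¹⁹·2060/9.109×10⁻³¹) ≈ 2.692×10⁷ m/s.
B = mv/(|q|r) = (9.109×10⁻³¹)(2.692×10⁷)/((1.602×10⁻¹⁹)(2.39×10⁻³)) ≈ 0.0640 T.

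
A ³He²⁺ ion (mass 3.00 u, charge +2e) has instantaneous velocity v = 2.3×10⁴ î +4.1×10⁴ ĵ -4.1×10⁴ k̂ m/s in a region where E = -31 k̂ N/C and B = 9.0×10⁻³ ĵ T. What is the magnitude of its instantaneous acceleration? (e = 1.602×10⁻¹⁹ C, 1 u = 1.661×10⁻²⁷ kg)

v×B = (369, 0, 207) N/C.
E + v×B = (369, 0, 176) N/C.
F = q(E + v×B) = (3.204×10⁻¹⁹ C)·(369, 0, 176) = (1.18×10⁻¹⁶, 0, 5.64×10⁻¹⁷) N.
|a| = |F|/m = 1.310×10⁻¹⁶/4.983×10⁻²⁷ ≈ 2.63×10¹⁰ m/s².

|a| ≈ 2.63×10¹⁰ m/s²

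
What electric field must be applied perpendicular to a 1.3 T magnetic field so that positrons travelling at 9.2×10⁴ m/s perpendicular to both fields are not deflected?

E = 1.2×10⁵ V/m

For straight-line motion qE = qvB, so E = vB.
E = 9.2×10⁴ × 1.3 = 1.2×10⁵ V/m.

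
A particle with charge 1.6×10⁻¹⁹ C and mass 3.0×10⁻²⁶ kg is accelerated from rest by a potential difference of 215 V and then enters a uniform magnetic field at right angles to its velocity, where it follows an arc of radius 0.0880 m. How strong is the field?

v = √(2|q|V/m) = √(2·1.6×10⁻¹⁹·215/3.0×10⁻²⁶) ≈ 4.789×10⁴ m/s.
B = mv/(|q|r) = (3.0×10⁻²⁶)(4.789×10⁴)/((1.6×10⁻¹⁹)(0.0880)) ≈ 0.102 T.

B ≈ 0.102 T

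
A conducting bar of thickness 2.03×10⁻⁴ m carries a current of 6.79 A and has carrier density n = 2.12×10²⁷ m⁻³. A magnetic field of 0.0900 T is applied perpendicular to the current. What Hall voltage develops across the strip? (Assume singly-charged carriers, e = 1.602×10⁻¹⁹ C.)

V_H = IB/(n e t).
V_H = (6.79)(0.0900)/((2.12×10²⁷)(1.602×10⁻¹⁹)(2.03×10⁻⁴)) ≈ 8.86×10⁻⁶ V.

V_H ≈ 8.86×10⁻⁶ V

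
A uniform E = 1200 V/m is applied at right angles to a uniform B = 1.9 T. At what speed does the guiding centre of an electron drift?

The steady drift has the magnetic force balancing the electric force, so v_d = E/B.
v_d = 1200/1.9 = 630 m/s.

v_d ≈ 630 m/s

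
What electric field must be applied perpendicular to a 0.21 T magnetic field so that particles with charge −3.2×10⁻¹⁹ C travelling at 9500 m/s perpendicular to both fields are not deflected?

For straight-line motion qE = qvB, so E = vB.
E = 9500 × 0.21 = 2000 V/m.

E = 2000 V/m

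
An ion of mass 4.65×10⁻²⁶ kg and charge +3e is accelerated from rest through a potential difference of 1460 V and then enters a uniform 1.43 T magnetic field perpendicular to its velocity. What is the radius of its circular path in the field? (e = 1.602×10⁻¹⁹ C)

Acceleration: |q|V = ½mv² ⇒ v = √(2|q|V/m) = √(2·4.806×10⁻¹⁹·1460/4.65×10⁻²⁶) ≈ 1.737×10⁵ m/s.
In the field: r = mv/(|q|B) = (4.65×10⁻²⁶)(1.737×10⁵)/((4.806×10⁻¹⁹)(1.43)) ≈ 0.0118 m.

r ≈ 0.0118 m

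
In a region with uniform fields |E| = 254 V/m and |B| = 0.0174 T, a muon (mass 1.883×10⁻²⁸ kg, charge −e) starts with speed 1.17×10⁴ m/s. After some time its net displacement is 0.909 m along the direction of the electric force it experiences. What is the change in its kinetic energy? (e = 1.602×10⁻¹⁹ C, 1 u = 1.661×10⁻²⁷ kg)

The magnetic force is always ⟂ v and does no work; only the electric force changes KE.
ΔKE = F_E · d = |q|E d = (1.602×10⁻¹⁹)(254)(0.909) ≈ 3.70×10⁻¹⁷ J.

ΔKE ≈ 3.70×10⁻¹⁷ J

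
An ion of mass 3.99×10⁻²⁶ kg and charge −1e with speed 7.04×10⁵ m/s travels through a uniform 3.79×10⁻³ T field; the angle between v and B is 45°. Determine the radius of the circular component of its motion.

v⊥ = v sinθ = 7.04×10⁵·sin45° ≈ 4.978×10⁵ m/s.
r = m v⊥/(|q|B) = (3.99×10⁻²⁶)(4.978×10⁵)/((1.602×10⁻¹⁹)(3.79×10⁻³)) ≈ 32.7 m.

r ≈ 32.7 m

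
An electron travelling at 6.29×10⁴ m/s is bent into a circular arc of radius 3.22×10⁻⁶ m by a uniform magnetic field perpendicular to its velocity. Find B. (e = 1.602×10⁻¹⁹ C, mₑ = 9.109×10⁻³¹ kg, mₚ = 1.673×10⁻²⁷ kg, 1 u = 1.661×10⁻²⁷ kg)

From |q|vB = mv²/r, B = mv/(|q|r).
B = (9.109×10⁻³¹)(6.29×10⁴)/((1.602×10⁻¹⁹)(3.22×10⁻⁶)) ≈ 0.111 T.

B ≈ 0.111 T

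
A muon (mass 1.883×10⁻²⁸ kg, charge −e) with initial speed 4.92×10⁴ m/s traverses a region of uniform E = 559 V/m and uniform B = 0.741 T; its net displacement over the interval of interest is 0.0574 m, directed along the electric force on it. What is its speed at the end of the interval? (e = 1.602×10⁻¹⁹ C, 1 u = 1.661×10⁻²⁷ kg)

B does no work; ΔKE = |q|E d.
½mv_f² = ½mv₀² + |q|Ed = ½(1.883×10⁻²⁸)(4.92×10⁴)² + (1.602×10⁻¹⁹)(559)(0.0574) ≈ 2.279×10⁻¹⁹ J + 5.140×10⁻¹⁸ J ≈ 5.368×10⁻¹⁸ J.
v_f = √(2·5.368×10⁻¹⁸/1.883×10⁻²⁸) ≈ 2.39×10⁵ m/s.

v_f ≈ 2.39×10⁵ m/s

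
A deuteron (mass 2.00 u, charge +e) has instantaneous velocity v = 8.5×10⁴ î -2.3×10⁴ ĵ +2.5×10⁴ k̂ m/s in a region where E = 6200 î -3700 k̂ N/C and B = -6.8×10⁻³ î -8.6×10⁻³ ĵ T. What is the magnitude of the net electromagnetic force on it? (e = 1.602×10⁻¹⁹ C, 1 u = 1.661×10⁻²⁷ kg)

|F| ≈ 1.26×10⁻¹⁵ N

v×B = (215, -170, -887) N/C.
E + v×B = (6420, -170, -4590) N/C.
F = q(E + v×B) = (1.602×10⁻¹⁹ C)·(6420, -170, -4590) = (1.03×10⁻¹⁵, -2.72×10⁻¹⁷, -7.35×10⁻¹⁶) N.
|F| = 1.26×10⁻¹⁵ N.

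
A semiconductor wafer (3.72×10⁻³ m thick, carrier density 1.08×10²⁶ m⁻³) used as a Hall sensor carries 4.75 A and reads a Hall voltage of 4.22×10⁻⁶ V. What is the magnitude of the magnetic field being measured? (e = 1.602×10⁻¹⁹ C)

From V_H = IB/(n e t), B = V_H n e t / I.
B = (4.22×10⁻⁶)(1.08×10²⁶)(1.602×10⁻¹⁹)(3.72×10⁻³)/4.75 ≈ 0.0572 T.

B ≈ 0.0572 T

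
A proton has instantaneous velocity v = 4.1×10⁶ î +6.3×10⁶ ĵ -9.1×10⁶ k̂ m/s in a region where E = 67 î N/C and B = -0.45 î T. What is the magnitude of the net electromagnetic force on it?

|F| ≈ 7.98×10⁻¹³ N

v×B = (0, 4.10×10⁶, 2.84×10⁶) N/C.
E + v×B = (67.0, 4.10×10⁶, 2.84×10⁶) N/C.
F = q(E + v×B) = (1.602×10⁻¹⁹ C)·(67.0, 4.10×10⁶, 2.84×10⁶) = (1.07×10⁻¹⁷, 6.56×10⁻¹³, 4.54×10⁻¹³) N.
|F| = 7.98×10⁻¹³ N.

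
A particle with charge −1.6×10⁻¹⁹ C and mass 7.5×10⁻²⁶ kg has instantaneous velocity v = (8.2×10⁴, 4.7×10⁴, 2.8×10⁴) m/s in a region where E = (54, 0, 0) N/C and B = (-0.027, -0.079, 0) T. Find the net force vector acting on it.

F ≈ (-3.63×10⁻¹⁶, 1.21×10⁻¹⁶, 8.33×10⁻¹⁶) N

v×B = (2210, -756, -5210) N/C.
E + v×B = (2270, -756, -5210) N/C.
F = q(E + v×B) = (−1.6×10⁻¹⁹ C)·(2270, -756, -5210) = (-3.63×10⁻¹⁶, 1.21×10⁻¹⁶, 8.33×10⁻¹⁶) N.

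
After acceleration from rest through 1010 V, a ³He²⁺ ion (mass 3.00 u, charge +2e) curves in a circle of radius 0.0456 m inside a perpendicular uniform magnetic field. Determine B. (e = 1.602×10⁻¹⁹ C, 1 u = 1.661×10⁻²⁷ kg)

B ≈ 0.123 T

v = √(2|q|V/m) = √(2·3.204×10⁻¹⁹·1010/4.983×10⁻²⁷) ≈ 3.604×10⁵ m/s.
B = mv/(|q|r) = (4.983×10⁻²⁷)(3.604×10⁵)/((3.204×10⁻¹⁹)(0.0456)) ≈ 0.123 T.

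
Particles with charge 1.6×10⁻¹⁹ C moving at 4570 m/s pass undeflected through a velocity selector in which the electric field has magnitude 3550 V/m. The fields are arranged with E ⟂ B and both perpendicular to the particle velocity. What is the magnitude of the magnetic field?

B = 0.777 T

Balance of forces in the selector: qE = qvB ⇒ B = E/v.
B = 3550/4570 = 0.777 T.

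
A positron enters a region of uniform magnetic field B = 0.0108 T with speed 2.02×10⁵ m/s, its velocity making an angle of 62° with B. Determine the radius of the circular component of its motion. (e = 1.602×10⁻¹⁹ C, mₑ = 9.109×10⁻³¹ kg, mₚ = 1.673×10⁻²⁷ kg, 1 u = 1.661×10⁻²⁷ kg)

v⊥ = v sinθ = 2.02×10⁵·sin62° ≈ 1.784×10⁵ m/s.
r = m v⊥/(|q|B) = (9.109×10⁻³¹)(1.784×10⁵)/((1.602×10⁻¹⁹)(0.0108)) ≈ 9.39×10⁻⁵ m.

r ≈ 9.39×10⁻⁵ m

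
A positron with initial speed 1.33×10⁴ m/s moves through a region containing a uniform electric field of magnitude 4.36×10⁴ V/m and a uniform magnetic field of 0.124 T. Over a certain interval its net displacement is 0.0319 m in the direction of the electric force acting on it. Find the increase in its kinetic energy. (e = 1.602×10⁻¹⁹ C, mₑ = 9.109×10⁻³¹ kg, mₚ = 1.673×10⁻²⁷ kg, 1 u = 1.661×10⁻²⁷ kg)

The magnetic force is always ⟂ v and does no work; only the electric force changes KE.
ΔKE = F_E · d = |q|E d = (1.602×10⁻¹⁹)(4.36×10⁴)(0.0319) ≈ 2.23×10⁻¹⁶ J.

ΔKE ≈ 2.23×10⁻¹⁶ J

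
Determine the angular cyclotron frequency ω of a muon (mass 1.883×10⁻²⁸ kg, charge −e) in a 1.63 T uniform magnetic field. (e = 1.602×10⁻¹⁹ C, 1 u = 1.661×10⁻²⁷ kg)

ω ≈ 1.39×10⁹ rad/s

ω = |q|B/m.
ω = (1.602×10⁻¹⁹)(1.63)/1.883×10⁻²⁸ ≈ 1.39×10⁹ rad/s.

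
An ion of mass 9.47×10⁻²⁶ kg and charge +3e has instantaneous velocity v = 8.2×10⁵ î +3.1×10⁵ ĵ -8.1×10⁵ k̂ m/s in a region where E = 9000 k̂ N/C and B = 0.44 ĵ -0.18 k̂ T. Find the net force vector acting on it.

F ≈ (1.44×10⁻¹³, 7.09×10⁻¹⁴, 1.78×10⁻¹³) N

v×B = (3.01×10⁵, 1.48×10⁵, 3.61×10⁵) N/C.
E + v×B = (3.01×10⁵, 1.48×10⁵, 3.70×10⁵) N/C.
F = q(E + v×B) = (4.806×10⁻¹⁹ C)·(3.01×10⁵, 1.48×10⁵, 3.70×10⁵) = (1.44×10⁻¹³, 7.09×10⁻¹⁴, 1.78×10⁻¹³) N.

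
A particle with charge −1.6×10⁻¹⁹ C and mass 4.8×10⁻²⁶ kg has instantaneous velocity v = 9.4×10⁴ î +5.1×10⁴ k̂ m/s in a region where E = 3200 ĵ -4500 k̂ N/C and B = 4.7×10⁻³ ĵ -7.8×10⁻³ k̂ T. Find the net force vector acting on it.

v×B = (-240, 733, 442) N/C.
E + v×B = (-240, 3930, -4060) N/C.
F = q(E + v×B) = (−1.6×10⁻¹⁹ C)·(-240, 3930, -4060) = (3.84×10⁻¹⁷, -6.29×10⁻¹⁶, 6.49×10⁻¹⁶) N.

F ≈ (3.84×10⁻¹⁷, -6.29×10⁻¹⁶, 6.49×10⁻¹⁶) N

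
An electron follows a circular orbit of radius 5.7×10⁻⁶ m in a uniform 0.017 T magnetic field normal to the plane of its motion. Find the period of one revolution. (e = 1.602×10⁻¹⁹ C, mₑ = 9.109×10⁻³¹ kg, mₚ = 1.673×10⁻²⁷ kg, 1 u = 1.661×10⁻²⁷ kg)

T ≈ 2.1×10⁻⁹ s

The cyclotron period depends only on m, q, B: T = 2πm/(|q|B).
T = 2π(9.109×10⁻³¹)/((1.602×10⁻¹⁹)(0.017)) ≈ 2.1×10⁻⁹ s.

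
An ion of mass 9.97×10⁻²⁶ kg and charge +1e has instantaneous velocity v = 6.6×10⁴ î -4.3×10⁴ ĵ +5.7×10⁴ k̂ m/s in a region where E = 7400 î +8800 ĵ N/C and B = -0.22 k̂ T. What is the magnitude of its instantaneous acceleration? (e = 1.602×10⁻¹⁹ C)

v×B = (9460, 1.45×10⁴, 0) N/C.
E + v×B = (1.69×10⁴, 2.33×10⁴, 0) N/C.
F = q(E + v×B) = (1.602×10⁻¹⁹ C)·(1.69×10⁴, 2.33×10⁴, 0) = (2.70×10⁻¹⁵, 3.74×10⁻¹⁵, 0) N.
|a| = |F|/m = 4.610×10⁻¹⁵/9.97×10⁻²⁶ ≈ 4.62×10¹⁰ m/s².

|a| ≈ 4.62×10¹⁰ m/s²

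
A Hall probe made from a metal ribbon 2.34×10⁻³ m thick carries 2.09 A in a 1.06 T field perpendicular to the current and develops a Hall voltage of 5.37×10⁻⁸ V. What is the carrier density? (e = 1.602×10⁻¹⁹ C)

n ≈ 1.10×10²⁹ m⁻³

From V_H = IB/(n e t), n = IB/(V_H e t).
n = (2.09)(1.06)/((5.37×10⁻⁸)(1.602×10⁻¹⁹)(2.34×10⁻³)) ≈ 1.10×10²⁹ m⁻³.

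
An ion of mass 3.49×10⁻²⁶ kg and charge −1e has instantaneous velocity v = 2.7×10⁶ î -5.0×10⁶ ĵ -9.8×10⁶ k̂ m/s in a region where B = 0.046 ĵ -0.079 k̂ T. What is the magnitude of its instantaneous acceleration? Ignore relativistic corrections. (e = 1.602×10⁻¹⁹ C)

v×B = (8.46×10⁵, 2.13×10⁵, 1.24×10⁵) N/C.
F = q v×B = (−1.602×10⁻¹⁹ C)·(8.46×10⁵, 2.13×10⁵, 1.24×10⁵) = (-1.35×10⁻¹³, -3.42×10⁻¹⁴, -1.99×10⁻¹⁴) N.
|a| = |F|/m = 1.411×10⁻¹³/3.49×10⁻²⁶ ≈ 4.04×10¹² m/s².

|a| ≈ 4.04×10¹² m/s²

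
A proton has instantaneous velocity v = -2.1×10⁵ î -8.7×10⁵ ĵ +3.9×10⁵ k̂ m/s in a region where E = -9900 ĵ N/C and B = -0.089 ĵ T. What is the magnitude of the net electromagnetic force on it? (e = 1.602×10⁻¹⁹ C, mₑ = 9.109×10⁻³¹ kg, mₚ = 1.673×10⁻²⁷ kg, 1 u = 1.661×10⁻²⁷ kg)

|F| ≈ 6.51×10⁻¹⁵ N

v×B = (3.47×10⁴, 0, 1.87×10⁴) N/C.
E + v×B = (3.47×10⁴, -9900, 1.87×10⁴) N/C.
F = q(E + v×B) = (1.602×10⁻¹⁹ C)·(3.47×10⁴, -9900, 1.87×10⁴) = (5.56×10⁻¹⁵, -1.59×10⁻¹⁵, 2.99×10⁻¹⁵) N.
|F| = 6.51×10⁻¹⁵ N.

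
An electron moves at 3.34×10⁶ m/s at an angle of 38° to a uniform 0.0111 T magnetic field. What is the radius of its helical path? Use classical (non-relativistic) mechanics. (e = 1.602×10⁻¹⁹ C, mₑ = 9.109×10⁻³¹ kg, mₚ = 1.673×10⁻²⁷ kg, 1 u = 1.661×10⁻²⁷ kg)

r ≈ 1.05×10⁻³ m

v⊥ = v sinθ = 3.34×10⁶·sin38° ≈ 2.056×10⁶ m/s.
r = m v⊥/(|q|B) = (9.109×10⁻³¹)(2.056×10⁶)/((1.602×10⁻¹⁹)(0.0111)) ≈ 1.05×10⁻³ m.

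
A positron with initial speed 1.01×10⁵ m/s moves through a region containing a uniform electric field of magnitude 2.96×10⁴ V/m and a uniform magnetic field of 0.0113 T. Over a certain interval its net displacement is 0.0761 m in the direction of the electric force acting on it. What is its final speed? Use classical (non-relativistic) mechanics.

v_f ≈ 2.81×10⁷ m/s

B does no work; ΔKE = |q|E d.
½mv_f² = ½mv₀² + |q|Ed = ½(9.109×10⁻³¹)(1.01×10⁵)² + (1.602×10⁻¹⁹)(2.96×10⁴)(0.0761) ≈ 4.646×10⁻²¹ J + 3.609×10⁻¹⁶ J ≈ 3.609×10⁻¹⁶ J.
v_f = √(2·3.609×10⁻¹⁶/9.109×10⁻³¹) ≈ 2.81×10⁷ m/s.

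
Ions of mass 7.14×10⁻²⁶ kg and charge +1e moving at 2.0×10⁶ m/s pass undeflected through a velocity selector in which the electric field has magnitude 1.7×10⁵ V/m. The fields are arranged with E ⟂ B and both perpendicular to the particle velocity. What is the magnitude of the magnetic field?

B = 0.085 T

Balance of forces in the selector: qE = qvB ⇒ B = E/v.
B = 1.7×10⁵/2.0×10⁶ = 0.085 T.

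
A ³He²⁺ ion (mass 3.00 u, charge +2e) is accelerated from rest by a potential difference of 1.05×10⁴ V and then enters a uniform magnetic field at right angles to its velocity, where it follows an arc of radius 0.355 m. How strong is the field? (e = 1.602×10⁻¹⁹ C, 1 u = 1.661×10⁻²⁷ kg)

v = √(2|q|V/m) = √(2·3.204×10⁻¹⁹·1.05×10⁴/4.983×10⁻²⁷) ≈ 1.162×10⁶ m/s.
B = mv/(|q|r) = (4.983×10⁻²⁷)(1.162×10⁶)/((3.204×10⁻¹⁹)(0.355)) ≈ 0.0509 T.

B ≈ 0.0509 T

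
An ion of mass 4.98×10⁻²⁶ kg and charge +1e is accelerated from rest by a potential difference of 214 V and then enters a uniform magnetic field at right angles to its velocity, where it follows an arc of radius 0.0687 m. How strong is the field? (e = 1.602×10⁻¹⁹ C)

B ≈ 0.168 T

v = √(2|q|V/m) = √(2·1.602×10⁻¹⁹·214/4.98×10⁻²⁶) ≈ 3.711×10⁴ m/s.
B = mv/(|q|r) = (4.98×10⁻²⁶)(3.711×10⁴)/((1.602×10⁻¹⁹)(0.0687)) ≈ 0.168 T.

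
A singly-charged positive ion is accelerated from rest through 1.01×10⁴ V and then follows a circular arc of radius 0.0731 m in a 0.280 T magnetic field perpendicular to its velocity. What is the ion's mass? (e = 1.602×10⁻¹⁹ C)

Combine |q|V = ½mv² and r = mv/(|q|B): eliminate v to get m = qB²r²/(2V).
m = (1.602×10⁻¹⁹)(0.280)²(0.0731)²/(2·1.01×10⁴) ≈ 3.32×10⁻²⁷ kg.

m ≈ 3.32×10⁻²⁷ kg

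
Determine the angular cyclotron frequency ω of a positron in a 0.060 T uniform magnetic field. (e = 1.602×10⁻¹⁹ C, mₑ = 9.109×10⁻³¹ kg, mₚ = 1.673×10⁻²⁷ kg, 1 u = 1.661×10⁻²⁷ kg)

ω = |q|B/m.
ω = (1.602×10⁻¹⁹)(0.060)/9.109×10⁻³¹ ≈ 1.1×10¹⁰ rad/s.

ω ≈ 1.1×10¹⁰ rad/s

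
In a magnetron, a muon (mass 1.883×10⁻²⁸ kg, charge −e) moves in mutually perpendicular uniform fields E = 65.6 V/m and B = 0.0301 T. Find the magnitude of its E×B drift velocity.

v_d ≈ 2180 m/s

In crossed fields the guiding centre drifts at v_d = |E×B|/B² = E/B, independent of charge and mass.
v_d = 65.6/0.0301 = 2180 m/s.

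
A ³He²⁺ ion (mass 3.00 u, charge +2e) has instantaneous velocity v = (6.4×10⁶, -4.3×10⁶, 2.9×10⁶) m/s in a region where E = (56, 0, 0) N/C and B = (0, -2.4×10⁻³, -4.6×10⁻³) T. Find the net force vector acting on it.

v×B = (2.67×10⁴, 2.94×10⁴, -1.54×10⁴) N/C.
E + v×B = (2.68×10⁴, 2.94×10⁴, -1.54×10⁴) N/C.
F = q(E + v×B) = (3.204×10⁻¹⁹ C)·(2.68×10⁴, 2.94×10⁴, -1.54×10⁴) = (8.59×10⁻¹⁵, 9.43×10⁻¹⁵, -4.92×10⁻¹⁵) N.

F ≈ (8.59×10⁻¹⁵, 9.43×10⁻¹⁵, -4.92×10⁻¹⁵) N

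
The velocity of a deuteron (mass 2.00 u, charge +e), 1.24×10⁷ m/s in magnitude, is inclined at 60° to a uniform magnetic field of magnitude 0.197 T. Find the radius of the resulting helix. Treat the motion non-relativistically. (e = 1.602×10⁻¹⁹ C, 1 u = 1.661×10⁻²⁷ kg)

v⊥ = v sinθ = 1.24×10⁷·sin60° ≈ 1.074×10⁷ m/s.
r = m v⊥/(|q|B) = (3.322×10⁻²⁷)(1.074×10⁷)/((1.602×10⁻¹⁹)(0.197)) ≈ 1.13 m.

r ≈ 1.13 m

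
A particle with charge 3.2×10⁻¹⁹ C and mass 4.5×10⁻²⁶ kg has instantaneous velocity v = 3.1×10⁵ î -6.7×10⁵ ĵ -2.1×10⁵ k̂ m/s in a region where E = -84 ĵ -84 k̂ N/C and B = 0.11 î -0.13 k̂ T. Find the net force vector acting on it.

v×B = (8.71×10⁴, 1.72×10⁴, 7.37×10⁴) N/C.
E + v×B = (8.71×10⁴, 1.71×10⁴, 7.36×10⁴) N/C.
F = q(E + v×B) = (3.2×10⁻¹⁹ C)·(8.71×10⁴, 1.71×10⁴, 7.36×10⁴) = (2.79×10⁻¹⁴, 5.48×10⁻¹⁵, 2.36×10⁻¹⁴) N.

F ≈ (2.79×10⁻¹⁴, 5.48×10⁻¹⁵, 2.36×10⁻¹⁴) N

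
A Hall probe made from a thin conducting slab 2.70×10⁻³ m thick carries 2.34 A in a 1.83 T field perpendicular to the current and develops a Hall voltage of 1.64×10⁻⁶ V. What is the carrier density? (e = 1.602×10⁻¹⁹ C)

From V_H = IB/(n e t), n = IB/(V_H e t).
n = (2.34)(1.83)/((1.64×10⁻⁶)(1.602×10⁻¹⁹)(2.70×10⁻³)) ≈ 6.04×10²⁷ m⁻³.

n ≈ 6.04×10²⁷ m⁻³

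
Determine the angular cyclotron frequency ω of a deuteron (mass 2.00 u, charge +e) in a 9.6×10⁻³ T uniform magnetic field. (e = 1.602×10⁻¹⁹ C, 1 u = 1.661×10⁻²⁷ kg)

ω ≈ 4.6×10⁵ rad/s

ω = |q|B/m.
ω = (1.602×10⁻¹⁹)(9.6×10⁻³)/3.322×10⁻²⁷ ≈ 4.6×10⁵ rad/s.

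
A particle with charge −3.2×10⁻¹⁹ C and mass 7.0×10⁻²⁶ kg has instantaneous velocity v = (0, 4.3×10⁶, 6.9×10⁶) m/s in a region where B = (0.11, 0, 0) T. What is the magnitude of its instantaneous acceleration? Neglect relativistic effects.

v×B = (0, 7.59×10⁵, -4.73×10⁵) N/C.
F = q v×B = (−3.2×10⁻¹⁹ C)·(0, 7.59×10⁵, -4.73×10⁵) = (0, -2.43×10⁻¹³, 1.51×10⁻¹³) N.
|a| = |F|/m = 2.862×10⁻¹³/7.0×10⁻²⁶ ≈ 4.09×10¹² m/s².

|a| ≈ 4.09×10¹² m/s²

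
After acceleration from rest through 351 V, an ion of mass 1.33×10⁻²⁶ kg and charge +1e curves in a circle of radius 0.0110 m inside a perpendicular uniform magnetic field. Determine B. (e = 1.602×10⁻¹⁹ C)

v = √(2|q|V/m) = √(2·1.602×10⁻¹⁹·351/1.33×10⁻²⁶) ≈ 9.195×10⁴ m/s.
B = mv/(|q|r) = (1.33×10⁻²⁶)(9.195×10⁴)/((1.602×10⁻¹⁹)(0.0110)) ≈ 0.694 T.

B ≈ 0.694 T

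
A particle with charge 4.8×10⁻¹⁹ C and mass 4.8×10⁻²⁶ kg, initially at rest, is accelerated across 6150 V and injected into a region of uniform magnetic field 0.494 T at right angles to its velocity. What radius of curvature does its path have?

Acceleration: |q|V = ½mv² ⇒ v = √(2|q|V/m) = √(2·4.8×10⁻¹⁹·6150/4.8×10⁻²⁶) ≈ 3.507×10⁵ m/s.
In the field: r = mv/(|q|B) = (4.8×10⁻²⁶)(3.507×10⁵)/((4.8×10⁻¹⁹)(0.494)) ≈ 0.0710 m.

r ≈ 0.0710 m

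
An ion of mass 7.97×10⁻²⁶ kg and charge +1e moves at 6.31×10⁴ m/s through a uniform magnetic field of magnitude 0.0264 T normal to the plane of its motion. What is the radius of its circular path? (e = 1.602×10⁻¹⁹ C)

r ≈ 1.19 m

The magnetic force provides the centripetal force: |q|vB = mv²/r.
r = mv/(|q|B) = (7.97×10⁻²⁶)(6.31×10⁴)/((1.602×10⁻¹⁹)(0.0264)) ≈ 1.19 m.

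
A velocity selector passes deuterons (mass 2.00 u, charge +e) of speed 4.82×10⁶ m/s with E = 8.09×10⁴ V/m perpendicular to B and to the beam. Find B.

Balance of forces in the selector: qE = qvB ⇒ B = E/v.
B = 8.09×10⁴/4.82×10⁶ = 0.0168 T.

B = 0.0168 T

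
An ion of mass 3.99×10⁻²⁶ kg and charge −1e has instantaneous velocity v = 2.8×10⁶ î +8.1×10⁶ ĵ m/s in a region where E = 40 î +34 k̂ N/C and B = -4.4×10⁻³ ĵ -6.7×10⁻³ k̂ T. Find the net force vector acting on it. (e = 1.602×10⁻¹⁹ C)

F ≈ (8.69×10⁻¹⁵, -3.01×10⁻¹⁵, 1.97×10⁻¹⁵) N

v×B = (-5.43×10⁴, 1.88×10⁴, -1.23×10⁴) N/C.
E + v×B = (-5.42×10⁴, 1.88×10⁴, -1.23×10⁴) N/C.
F = q(E + v×B) = (−1.602×10⁻¹⁹ C)·(-5.42×10⁴, 1.88×10⁴, -1.23×10⁴) = (8.69×10⁻¹⁵, -3.01×10⁻¹⁵, 1.97×10⁻¹⁵) N.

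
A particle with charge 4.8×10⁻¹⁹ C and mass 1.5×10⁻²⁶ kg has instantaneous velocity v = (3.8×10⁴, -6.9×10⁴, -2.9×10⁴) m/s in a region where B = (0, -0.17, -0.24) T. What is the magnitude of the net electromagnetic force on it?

|F| ≈ 7.74×10⁻¹⁵ N

v×B = (1.16×10⁴, 9120, -6460) N/C.
F = q v×B = (4.8×10⁻¹⁹ C)·(1.16×10⁴, 9120, -6460) = (5.58×10⁻¹⁵, 4.38×10⁻¹⁵, -3.10×10⁻¹⁵) N.
|F| = 7.74×10⁻¹⁵ N.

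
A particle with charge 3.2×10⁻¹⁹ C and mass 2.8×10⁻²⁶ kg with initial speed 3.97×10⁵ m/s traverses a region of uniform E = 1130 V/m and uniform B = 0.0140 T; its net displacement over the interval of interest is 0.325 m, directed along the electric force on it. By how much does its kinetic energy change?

ΔKE ≈ 1.18×10⁻¹⁶ J

The magnetic force is always ⟂ v and does no work; only the electric force changes KE.
ΔKE = F_E · d = |q|E d = (3.2×10⁻¹⁹)(1130)(0.325) ≈ 1.18×10⁻¹⁶ J.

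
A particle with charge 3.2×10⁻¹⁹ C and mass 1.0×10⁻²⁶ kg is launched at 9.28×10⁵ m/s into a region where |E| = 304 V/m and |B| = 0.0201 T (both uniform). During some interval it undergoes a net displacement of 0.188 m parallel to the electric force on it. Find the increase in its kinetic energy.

ΔKE ≈ 1.83×10⁻¹⁷ J

The magnetic force is always ⟂ v and does no work; only the electric force changes KE.
ΔKE = F_E · d = |q|E d = (3.2×10⁻¹⁹)(304)(0.188) ≈ 1.83×10⁻¹⁷ J.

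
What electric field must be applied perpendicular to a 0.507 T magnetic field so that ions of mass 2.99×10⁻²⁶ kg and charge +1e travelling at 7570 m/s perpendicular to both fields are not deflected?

For straight-line motion qE = qvB, so E = vB.
E = 7570 × 0.507 = 3840 V/m.

E = 3840 V/m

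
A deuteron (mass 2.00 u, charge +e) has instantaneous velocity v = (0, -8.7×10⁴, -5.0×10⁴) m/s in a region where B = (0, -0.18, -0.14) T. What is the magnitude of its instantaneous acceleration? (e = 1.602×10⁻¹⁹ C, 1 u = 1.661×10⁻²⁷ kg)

|a| ≈ 1.53×10¹¹ m/s²

v×B = (3180, 0, 0) N/C.
F = q v×B = (1.602×10⁻¹⁹ C)·(3180, 0, 0) = (5.09×10⁻¹⁶, 0, 0) N.
|a| = |F|/m = 5.094×10⁻¹⁶/3.322×10⁻²⁷ ≈ 1.53×10¹¹ m/s².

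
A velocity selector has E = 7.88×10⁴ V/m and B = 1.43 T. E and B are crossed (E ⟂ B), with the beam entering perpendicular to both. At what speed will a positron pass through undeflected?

v = 5.51×10⁴ m/s

For undeflected motion the electric and magnetic forces balance: qE = qvB.
v = E/B = 7.88×10⁴/1.43 = 5.51×10⁴ m/s.
The result is independent of the particle's charge and mass.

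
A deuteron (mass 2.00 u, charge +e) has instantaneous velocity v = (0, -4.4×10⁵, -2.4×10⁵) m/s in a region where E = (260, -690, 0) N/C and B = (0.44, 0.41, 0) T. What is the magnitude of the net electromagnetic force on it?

v×B = (9.84×10⁴, -1.06×10⁵, 1.94×10⁵) N/C.
E + v×B = (9.87×10⁴, -1.06×10⁵, 1.94×10⁵) N/C.
F = q(E + v×B) = (1.602×10⁻¹⁹ C)·(9.87×10⁴, -1.06×10⁵, 1.94×10⁵) = (1.58×10⁻¹⁴, -1.70×10⁻¹⁴, 3.10×10⁻¹⁴) N.
|F| = 3.88×10⁻¹⁴ N.

|F| ≈ 3.88×10⁻¹⁴ N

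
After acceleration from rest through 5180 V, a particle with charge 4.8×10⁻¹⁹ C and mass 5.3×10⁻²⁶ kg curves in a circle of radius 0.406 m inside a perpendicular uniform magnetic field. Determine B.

B ≈ 0.0833 T

v = √(2|q|V/m) = √(2·4.8×10⁻¹⁹·5180/5.3×10⁻²⁶) ≈ 3.063×10⁵ m/s.
B = mv/(|q|r) = (5.3×10⁻²⁶)(3.063×10⁵)/((4.8×10⁻¹⁹)(0.406)) ≈ 0.0833 T.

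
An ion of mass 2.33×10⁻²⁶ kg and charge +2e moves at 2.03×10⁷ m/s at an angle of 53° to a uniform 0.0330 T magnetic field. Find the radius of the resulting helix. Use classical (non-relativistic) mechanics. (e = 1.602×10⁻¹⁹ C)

r ≈ 35.7 m

v⊥ = v sinθ = 2.03×10⁷·sin53° ≈ 1.621×10⁷ m/s.
r = m v⊥/(|q|B) = (2.33×10⁻²⁶)(1.621×10⁷)/((3.204×10⁻¹⁹)(0.0330)) ≈ 35.7 m.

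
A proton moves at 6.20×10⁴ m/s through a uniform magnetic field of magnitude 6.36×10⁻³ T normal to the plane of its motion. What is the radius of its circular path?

r ≈ 0.102 m

The magnetic force provides the centripetal force: |q|vB = mv²/r.
r = mv/(|q|B) = (1.673×10⁻²⁷)(6.20×10⁴)/((1.602×10⁻¹⁹)(6.36×10⁻³)) ≈ 0.102 m.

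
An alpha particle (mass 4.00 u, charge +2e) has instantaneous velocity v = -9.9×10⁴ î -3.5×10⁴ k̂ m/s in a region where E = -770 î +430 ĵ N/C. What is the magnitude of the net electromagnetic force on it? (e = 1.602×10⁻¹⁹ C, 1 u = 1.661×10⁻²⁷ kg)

|F| ≈ 2.83×10⁻¹⁶ N

Only an electric field acts, so F = qE = (3.204×10⁻¹⁹ C)·(-770, 430, 0) = (-2.47×10⁻¹⁶, 1.38×10⁻¹⁶, 0) N.
|F| = 2.83×10⁻¹⁶ N.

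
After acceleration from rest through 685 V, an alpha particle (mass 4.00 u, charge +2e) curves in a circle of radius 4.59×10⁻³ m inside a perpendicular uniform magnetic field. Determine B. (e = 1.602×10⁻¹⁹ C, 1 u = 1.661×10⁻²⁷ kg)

v = √(2|q|V/m) = √(2·3.204×10⁻¹⁹·685/6.644×10⁻²⁷) ≈ 2.570×10⁵ m/s.
B = mv/(|q|r) = (6.644×10⁻²⁷)(2.570×10⁵)/((3.204×10⁻¹⁹)(4.59×10⁻³)) ≈ 1.16 T.

B ≈ 1.16 T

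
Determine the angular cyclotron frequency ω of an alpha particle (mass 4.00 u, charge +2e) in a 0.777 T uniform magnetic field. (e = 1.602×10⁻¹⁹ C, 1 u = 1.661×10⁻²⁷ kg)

ω = |q|B/m.
ω = (3.204×10⁻¹⁹)(0.777)/6.644×10⁻²⁷ ≈ 3.75×10⁷ rad/s.

ω ≈ 3.75×10⁷ rad/s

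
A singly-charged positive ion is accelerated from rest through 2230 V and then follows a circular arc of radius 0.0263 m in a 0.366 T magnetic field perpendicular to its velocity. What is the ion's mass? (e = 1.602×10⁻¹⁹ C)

m ≈ 3.33×10⁻²⁷ kg

Combine |q|V = ½mv² and r = mv/(|q|B): eliminate v to get m = qB²r²/(2V).
m = (1.602×10⁻¹⁹)(0.366)²(0.0263)²/(2·2230) ≈ 3.33×10⁻²⁷ kg.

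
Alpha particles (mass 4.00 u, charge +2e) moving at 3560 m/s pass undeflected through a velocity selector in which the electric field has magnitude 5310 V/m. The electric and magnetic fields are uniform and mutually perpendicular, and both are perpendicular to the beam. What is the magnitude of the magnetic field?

B = 1.49 T

Balance of forces in the selector: qE = qvB ⇒ B = E/v.
B = 5310/3560 = 1.49 T.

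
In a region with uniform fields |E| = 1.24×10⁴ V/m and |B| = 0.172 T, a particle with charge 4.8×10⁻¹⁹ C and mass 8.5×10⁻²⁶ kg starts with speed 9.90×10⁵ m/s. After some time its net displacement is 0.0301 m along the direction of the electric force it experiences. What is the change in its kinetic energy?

ΔKE ≈ 1.79×10⁻¹⁶ J

The magnetic force is always ⟂ v and does no work; only the electric force changes KE.
ΔKE = F_E · d = |q|E d = (4.8×10⁻¹⁹)(1.24×10⁴)(0.0301) ≈ 1.79×10⁻¹⁶ J.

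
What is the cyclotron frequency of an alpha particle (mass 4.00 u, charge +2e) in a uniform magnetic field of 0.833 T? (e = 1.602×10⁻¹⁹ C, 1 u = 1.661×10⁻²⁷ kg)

f ≈ 6.39×10⁶ Hz

f = |q|B/(2πm).
f = (3.204×10⁻¹⁹)(0.833)/(2π·6.644×10⁻²⁷) ≈ 6.39×10⁶ Hz.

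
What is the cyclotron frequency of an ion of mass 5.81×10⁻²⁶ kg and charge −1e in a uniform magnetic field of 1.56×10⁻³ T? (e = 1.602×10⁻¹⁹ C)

f ≈ 685 Hz

f = |q|B/(2πm).
f = (1.602×10⁻¹⁹)(1.56×10⁻³)/(2π·5.81×10⁻²⁶) ≈ 685 Hz.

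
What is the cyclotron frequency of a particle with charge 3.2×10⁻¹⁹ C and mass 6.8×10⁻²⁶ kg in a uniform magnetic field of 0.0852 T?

f = |q|B/(2πm).
f = (3.2×10⁻¹⁹)(0.0852)/(2π·6.8×10⁻²⁶) ≈ 6.38×10⁴ Hz.

f ≈ 6.38×10⁴ Hz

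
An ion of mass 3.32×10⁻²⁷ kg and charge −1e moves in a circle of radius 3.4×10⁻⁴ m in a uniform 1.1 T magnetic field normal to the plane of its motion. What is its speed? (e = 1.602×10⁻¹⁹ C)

v ≈ 1.8×10⁴ m/s

From |q|vB = mv²/r, v = |q|Br/m.
v = (1.602×10⁻¹⁹)(1.1)(3.4×10⁻⁴)/3.32×10⁻²⁷ ≈ 1.8×10⁴ m/s.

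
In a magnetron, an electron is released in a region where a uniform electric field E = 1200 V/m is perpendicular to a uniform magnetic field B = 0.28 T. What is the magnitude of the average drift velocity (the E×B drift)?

v_d ≈ 4300 m/s

The E×B drift speed is v_d = E/B.
v_d = 1200/0.28 = 4300 m/s.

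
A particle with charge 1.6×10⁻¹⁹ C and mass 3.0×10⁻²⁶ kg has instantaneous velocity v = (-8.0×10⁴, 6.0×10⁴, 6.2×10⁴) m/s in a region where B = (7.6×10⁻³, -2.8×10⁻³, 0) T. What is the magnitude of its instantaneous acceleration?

v×B = (174, 471, -232) N/C.
F = q v×B = (1.6×10⁻¹⁹ C)·(174, 471, -232) = (2.78×10⁻¹⁷, 7.54×10⁻¹⁷, -3.71×10⁻¹⁷) N.
|a| = |F|/m = 8.851×10⁻¹⁷/3.0×10⁻²⁶ ≈ 2.95×10⁹ m/s².

|a| ≈ 2.95×10⁹ m/s²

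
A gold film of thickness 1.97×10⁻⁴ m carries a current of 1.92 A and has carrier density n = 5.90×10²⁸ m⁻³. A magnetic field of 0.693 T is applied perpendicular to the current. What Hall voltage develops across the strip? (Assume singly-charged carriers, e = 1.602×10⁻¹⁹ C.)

V_H = IB/(n e t).
V_H = (1.92)(0.693)/((5.90×10²⁸)(1.602×10⁻¹⁹)(1.97×10⁻⁴)) ≈ 7.15×10⁻⁷ V.

V_H ≈ 7.15×10⁻⁷ V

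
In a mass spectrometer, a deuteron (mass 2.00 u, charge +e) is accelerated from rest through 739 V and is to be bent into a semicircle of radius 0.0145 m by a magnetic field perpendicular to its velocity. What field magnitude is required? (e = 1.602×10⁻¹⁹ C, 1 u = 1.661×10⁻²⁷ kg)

B ≈ 0.382 T

v = √(2|q|V/m) = √(2·1.602×10⁻¹⁹·739/3.322×10⁻²⁷) ≈ 2.670×10⁵ m/s.
B = mv/(|q|r) = (3.322×10⁻²⁷)(2.670×10⁵)/((1.602×10⁻¹⁹)(0.0145)) ≈ 0.382 T.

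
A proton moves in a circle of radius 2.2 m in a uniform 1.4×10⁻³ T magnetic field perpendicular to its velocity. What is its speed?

v ≈ 2.9×10⁵ m/s

From |q|vB = mv²/r, v = |q|Br/m.
v = (1.602×10⁻¹⁹)(1.4×10⁻³)(2.2)/1.673×10⁻²⁷ ≈ 2.9×10⁵ m/s.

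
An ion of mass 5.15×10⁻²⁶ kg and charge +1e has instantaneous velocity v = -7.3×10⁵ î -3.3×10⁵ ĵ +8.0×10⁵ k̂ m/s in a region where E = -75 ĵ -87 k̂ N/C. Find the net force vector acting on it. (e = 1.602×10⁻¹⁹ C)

Only an electric field acts, so F = qE = (1.602×10⁻¹⁹ C)·(0, -75.0, -87.0) = (0, -1.20×10⁻¹⁷, -1.39×10⁻¹⁷) N.

F ≈ (0, -1.20×10⁻¹⁷, -1.39×10⁻¹⁷) N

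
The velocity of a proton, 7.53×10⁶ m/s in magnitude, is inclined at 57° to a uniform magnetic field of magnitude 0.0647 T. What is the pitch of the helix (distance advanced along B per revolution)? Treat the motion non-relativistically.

p ≈ 4.16 m

v∥ = v cosθ = 7.53×10⁶·cos57° ≈ 4.101×10⁶ m/s.
T = 2πm/(|q|B) = 2π(1.673×10⁻²⁷)/((1.602×10⁻¹⁹)(0.0647)) ≈ 1.014×10⁻⁶ s.
pitch = v∥ T = (4.101×10⁶)(1.014×10⁻⁶) ≈ 4.16 m.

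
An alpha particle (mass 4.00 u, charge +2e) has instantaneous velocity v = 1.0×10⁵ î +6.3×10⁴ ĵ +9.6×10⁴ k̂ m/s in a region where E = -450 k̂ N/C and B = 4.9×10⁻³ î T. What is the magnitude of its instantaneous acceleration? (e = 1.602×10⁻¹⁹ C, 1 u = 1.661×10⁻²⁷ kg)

|a| ≈ 4.30×10¹⁰ m/s²

v×B = (0, 470, -309) N/C.
E + v×B = (0, 470, -759) N/C.
F = q(E + v×B) = (3.204×10⁻¹⁹ C)·(0, 470, -759) = (0, 1.51×10⁻¹⁶, -2.43×10⁻¹⁶) N.
|a| = |F|/m = 2.860×10⁻¹⁶/6.644×10⁻²⁷ ≈ 4.30×10¹⁰ m/s².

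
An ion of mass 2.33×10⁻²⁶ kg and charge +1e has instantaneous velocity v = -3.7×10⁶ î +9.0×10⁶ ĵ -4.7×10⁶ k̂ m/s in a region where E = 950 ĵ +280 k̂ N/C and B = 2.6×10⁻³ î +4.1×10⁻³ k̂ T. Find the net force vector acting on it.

F ≈ (5.91×10⁻¹⁵, 6.25×10⁻¹⁶, -3.70×10⁻¹⁵) N

v×B = (3.69×10⁴, 2950, -2.34×10⁴) N/C.
E + v×B = (3.69×10⁴, 3900, -2.31×10⁴) N/C.
F = q(E + v×B) = (1.602×10⁻¹⁹ C)·(3.69×10⁴, 3900, -2.31×10⁴) = (5.91×10⁻¹⁵, 6.25×10⁻¹⁶, -3.70×10⁻¹⁵) N.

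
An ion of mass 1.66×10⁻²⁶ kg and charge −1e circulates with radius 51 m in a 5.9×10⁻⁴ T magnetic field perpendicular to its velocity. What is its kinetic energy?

KE ≈ 7.0×10⁻¹⁶ J

v = |q|Br/m, then KE = ½mv² = (qBr)²/(2m).
v = (1.602×10⁻¹⁹)(5.9×10⁻⁴)(51)/1.66×10⁻²⁶ ≈ 2.904×10⁵ m/s.
KE = ½(1.66×10⁻²⁶)(2.904×10⁵)² ≈ 7.0×10⁻¹⁶ J.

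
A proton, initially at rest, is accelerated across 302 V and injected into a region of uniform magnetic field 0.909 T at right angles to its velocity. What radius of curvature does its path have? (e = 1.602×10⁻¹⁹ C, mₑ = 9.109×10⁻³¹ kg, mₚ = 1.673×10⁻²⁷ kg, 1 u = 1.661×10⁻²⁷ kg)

r ≈ 2.76×10⁻³ m

Acceleration: |q|V = ½mv² ⇒ v = √(2|q|V/m) = √(2·1.602×10⁻¹⁹·302/1.673×10⁻²⁷) ≈ 2.405×10⁵ m/s.
In the field: r = mv/(|q|B) = (1.673×10⁻²⁷)(2.405×10⁵)/((1.602×10⁻¹⁹)(0.909)) ≈ 2.76×10⁻³ m.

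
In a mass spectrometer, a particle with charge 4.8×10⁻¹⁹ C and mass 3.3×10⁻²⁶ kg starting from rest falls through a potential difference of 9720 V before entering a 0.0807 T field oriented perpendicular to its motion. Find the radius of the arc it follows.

Acceleration: |q|V = ½mv² ⇒ v = √(2|q|V/m) = √(2·4.8×10⁻¹⁹·9720/3.3×10⁻²⁶) ≈ 5.318×10⁵ m/s.
In the field: r = mv/(|q|B) = (3.3×10⁻²⁶)(5.318×10⁵)/((4.8×10⁻¹⁹)(0.0807)) ≈ 0.453 m.

r ≈ 0.453 m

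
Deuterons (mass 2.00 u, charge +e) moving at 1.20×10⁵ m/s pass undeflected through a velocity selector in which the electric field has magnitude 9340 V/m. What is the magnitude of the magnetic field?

Balance of forces in the selector: qE = qvB ⇒ B = E/v.
B = 9340/1.20×10⁵ = 0.0778 T.

B = 0.0778 T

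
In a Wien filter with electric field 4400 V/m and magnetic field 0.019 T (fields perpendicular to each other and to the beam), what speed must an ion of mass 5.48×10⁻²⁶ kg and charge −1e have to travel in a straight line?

v = 2.3×10⁵ m/s

Zero net Lorentz force requires |qE| = |q v×B|, i.e. E = vB.
v = E/B = 4400/0.019 = 2.3×10⁵ m/s.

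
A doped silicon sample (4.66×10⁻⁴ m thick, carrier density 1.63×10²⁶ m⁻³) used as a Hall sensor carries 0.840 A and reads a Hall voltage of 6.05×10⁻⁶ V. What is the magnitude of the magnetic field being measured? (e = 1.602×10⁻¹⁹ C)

From V_H = IB/(n e t), B = V_H n e t / I.
B = (6.05×10⁻⁶)(1.63×10²⁶)(1.602×10⁻¹⁹)(4.66×10⁻⁴)/0.840 ≈ 0.0876 T.

B ≈ 0.0876 T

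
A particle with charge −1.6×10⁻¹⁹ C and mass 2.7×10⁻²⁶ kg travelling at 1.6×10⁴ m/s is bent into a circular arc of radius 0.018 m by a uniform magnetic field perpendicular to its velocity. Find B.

From |q|vB = mv²/r, B = mv/(|q|r).
B = (2.7×10⁻²⁶)(1.6×10⁴)/((1.6×10⁻¹⁹)(0.018)) ≈ 0.15 T.

B ≈ 0.15 T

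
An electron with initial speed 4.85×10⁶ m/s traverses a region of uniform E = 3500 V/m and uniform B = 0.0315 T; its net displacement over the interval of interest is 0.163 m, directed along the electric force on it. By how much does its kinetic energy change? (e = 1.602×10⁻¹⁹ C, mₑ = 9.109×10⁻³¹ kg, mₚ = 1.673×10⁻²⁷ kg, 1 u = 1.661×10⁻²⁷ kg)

ΔKE ≈ 9.14×10⁻¹⁷ J

The magnetic force is always ⟂ v and does no work; only the electric force changes KE.
ΔKE = F_E · d = |q|E d = (1.602×10⁻¹⁹)(3500)(0.163) ≈ 9.14×10⁻¹⁷ J.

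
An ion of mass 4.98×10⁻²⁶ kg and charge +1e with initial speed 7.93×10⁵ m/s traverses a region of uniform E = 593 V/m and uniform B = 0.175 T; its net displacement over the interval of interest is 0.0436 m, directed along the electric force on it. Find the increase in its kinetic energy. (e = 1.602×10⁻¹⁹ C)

The magnetic force is always ⟂ v and does no work; only the electric force changes KE.
ΔKE = F_E · d = |q|E d = (1.602×10⁻¹⁹)(593)(0.0436) ≈ 4.14×10⁻¹⁸ J.

ΔKE ≈ 4.14×10⁻¹⁸ J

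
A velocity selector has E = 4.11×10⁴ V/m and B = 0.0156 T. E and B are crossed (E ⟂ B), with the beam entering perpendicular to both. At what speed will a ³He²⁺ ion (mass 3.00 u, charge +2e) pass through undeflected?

Straight-line motion ⇒ electric and magnetic forces cancel, so E = vB.
v = E/B = 4.11×10⁴/0.0156 = 2.63×10⁶ m/s.

v = 2.63×10⁶ m/s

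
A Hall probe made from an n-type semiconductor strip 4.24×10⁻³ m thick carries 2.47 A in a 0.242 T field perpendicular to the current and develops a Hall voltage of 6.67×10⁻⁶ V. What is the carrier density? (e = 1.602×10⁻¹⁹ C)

n ≈ 1.32×10²⁶ m⁻³

From V_H = IB/(n e t), n = IB/(V_H e t).
n = (2.47)(0.242)/((6.67×10⁻⁶)(1.602×10⁻¹⁹)(4.24×10⁻³)) ≈ 1.32×10²⁶ m⁻³.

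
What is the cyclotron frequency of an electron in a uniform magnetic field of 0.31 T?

f ≈ 8.7×10⁹ Hz

f = |q|B/(2πm).
f = (1.602×10⁻¹⁹)(0.31)/(2π·9.109×10⁻³¹) ≈ 8.7×10⁹ Hz.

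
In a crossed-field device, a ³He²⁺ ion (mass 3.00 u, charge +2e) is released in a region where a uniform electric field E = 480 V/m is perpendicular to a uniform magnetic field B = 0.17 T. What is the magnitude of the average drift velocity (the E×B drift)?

v_d ≈ 2800 m/s

The E×B drift speed is v_d = E/B.
v_d = 480/0.17 = 2800 m/s.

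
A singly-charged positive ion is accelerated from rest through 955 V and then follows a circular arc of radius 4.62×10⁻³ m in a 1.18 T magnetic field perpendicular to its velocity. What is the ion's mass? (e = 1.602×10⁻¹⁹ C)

Combine |q|V = ½mv² and r = mv/(|q|B): eliminate v to get m = qB²r²/(2V).
m = (1.602×10⁻¹⁹)(1.18)²(4.62×10⁻³)²/(2·955) ≈ 2.49×10⁻²⁷ kg.

m ≈ 2.49×10⁻²⁷ kg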